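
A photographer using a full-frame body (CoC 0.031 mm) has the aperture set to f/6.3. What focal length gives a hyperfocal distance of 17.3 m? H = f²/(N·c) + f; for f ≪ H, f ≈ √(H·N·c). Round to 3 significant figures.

From H = f²/(N·c) + f, with f ≪ H: f ≈ √(H·N·c) = √(17300 × 6.3 × 0.031) = √3378.7 ≈ 58.13 mm.
Exact: f² + N·c·f − N·c·H = 0 ⇒ f = (−N·c + √((N·c)² + 4·N·c·H))/2 = (−0.1953 + √13515)/2 ≈ 58.029 mm ≈ 58.0 mm.

58.0 mm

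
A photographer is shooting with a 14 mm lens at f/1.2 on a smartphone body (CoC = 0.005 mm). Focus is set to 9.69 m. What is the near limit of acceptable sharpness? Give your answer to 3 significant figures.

7.48 m

Hyperfocal distance H = f²/(N·c) + f = 14²/(1.2 × 0.005) + 14 = 196/0.006 + 14 ≈ 32680.7 mm ≈ 32.68 m.
Near limit Dn = s·(H − f)/(H + s − 2f) = 9690 × (32680.7 − 14) / (32680.7 + 9690 − 2 × 14) = 9690 × 32666.7 / 42342.7 ≈ 7475.7 mm ≈ 7.48 m.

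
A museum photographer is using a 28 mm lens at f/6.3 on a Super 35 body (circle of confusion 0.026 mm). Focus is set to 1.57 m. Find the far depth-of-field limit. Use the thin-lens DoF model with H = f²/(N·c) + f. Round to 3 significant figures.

2.32 m

Hyperfocal distance H = f²/(N·c) + f = 28²/(6.3 × 0.026) + 28 = 784/0.1638 + 28 ≈ 4814.3 mm ≈ 4.814 m.
Far limit Df = s·(H − f)/(H − s) = 1570 × (4814.3 − 28) / (4814.3 − 1570) = 1570 × 4786.3 / 3244.3 ≈ 2316.2 mm ≈ 2.32 m.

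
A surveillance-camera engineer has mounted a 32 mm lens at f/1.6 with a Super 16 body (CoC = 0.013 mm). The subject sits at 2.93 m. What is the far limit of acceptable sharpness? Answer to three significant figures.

Hyperfocal distance H = f²/(N·c) + f = 32²/(1.6 × 0.013) + 32 = 1024/0.0208 + 32 ≈ 49262.8 mm ≈ 49.26 m.
Far limit Df = s·(H − f)/(H − s) = 2930 × (49262.8 − 32) / (49262.8 − 2930) = 2930 × 49230.8 / 46332.8 ≈ 3113.3 mm ≈ 3.11 m.

3.11 m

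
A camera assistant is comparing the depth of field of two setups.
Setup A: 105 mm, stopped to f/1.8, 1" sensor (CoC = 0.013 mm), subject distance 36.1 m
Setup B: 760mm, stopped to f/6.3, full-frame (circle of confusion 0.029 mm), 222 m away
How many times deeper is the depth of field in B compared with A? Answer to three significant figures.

5.63

Setup A: H = 105²/(1.8×0.013) + 105 ≈ 471258.8 mm; DoF = Df − Dn = 39086.1 − 33537.8 ≈ 5548.3 mm.
Setup B: H = 760²/(6.3×0.029) + 760 ≈ 3162226.9 mm; DoF = Df − Dn = 238705 − 207480 ≈ 31225 mm.
Ratio = 31225 / 5548.3 ≈ 5.63.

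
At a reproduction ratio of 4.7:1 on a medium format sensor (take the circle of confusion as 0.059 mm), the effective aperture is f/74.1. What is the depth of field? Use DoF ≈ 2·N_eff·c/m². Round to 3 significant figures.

At magnification m, DoF ≈ 2·N_eff·c/m² = 2 × 74.1 × 0.059 / 4.7² = 8.744 / 22.09 ≈ 0.396 mm.

0.396 mm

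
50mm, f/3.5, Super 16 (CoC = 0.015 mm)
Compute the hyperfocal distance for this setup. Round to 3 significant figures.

Hyperfocal distance H = f²/(N·c) + f = 50²/(3.5 × 0.015) + 50 = 2500/0.0525 + 50 ≈ 47669.0 mm ≈ 47.7 m.

47.7 m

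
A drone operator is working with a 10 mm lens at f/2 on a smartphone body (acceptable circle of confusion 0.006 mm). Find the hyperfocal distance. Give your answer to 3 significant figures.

8.34 m

Hyperfocal distance H = f²/(N·c) + f = 10²/(2 × 0.006) + 10 = 100/0.012 + 10 ≈ 8343.3 mm ≈ 8.34 m.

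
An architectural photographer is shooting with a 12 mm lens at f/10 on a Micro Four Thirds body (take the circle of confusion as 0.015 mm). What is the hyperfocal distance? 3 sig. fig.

Hyperfocal distance H = f²/(N·c) + f = 12²/(10 × 0.015) + 12 = 144/0.15 + 12 ≈ 972.0 mm ≈ 0.972 m.

0.972 m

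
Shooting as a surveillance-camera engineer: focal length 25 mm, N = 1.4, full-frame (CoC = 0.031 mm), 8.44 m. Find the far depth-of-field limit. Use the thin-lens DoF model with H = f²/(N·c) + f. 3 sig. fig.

20.3 m

Hyperfocal distance H = f²/(N·c) + f = 25²/(1.4 × 0.031) + 25 = 625/0.0434 + 25 ≈ 14425.9 mm ≈ 14.43 m.
Far limit Df = s·(H − f)/(H − s) = 8440 × (14425.9 − 25) / (14425.9 − 8440) = 8440 × 14400.9 / 5985.9 ≈ 20305 mm ≈ 20.3 m.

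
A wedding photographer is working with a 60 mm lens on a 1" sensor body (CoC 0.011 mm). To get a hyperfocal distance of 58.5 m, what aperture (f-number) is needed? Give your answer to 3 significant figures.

f/5.60

Rearrange H = f²/(N·c) + f for N: N = f² / ((H − f)·c).
N = 60² / ((58500 − 60) × 0.011) = 3600 / 642.8 ≈ 5.60.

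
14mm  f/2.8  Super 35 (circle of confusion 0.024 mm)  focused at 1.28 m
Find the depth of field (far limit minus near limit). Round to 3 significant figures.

Hyperfocal distance H = f²/(N·c) + f = 14²/(2.8 × 0.024) + 14 = 196/0.0672 + 14 ≈ 2930.7 mm ≈ 2.931 m.
Near limit Dn = s·(H − f)/(H + s − 2f) = 1280 × (2930.7 − 14) / (2930.7 + 1280 − 2 × 14) = 1280 × 2916.7 / 4182.7 ≈ 892.6 mm.
Far limit Df = s·(H − f)/(H − s) = 1280 × (2930.7 − 14) / (2930.7 − 1280) = 1280 × 2916.7 / 1650.7 ≈ 2261.7 mm.
Depth of field = Df − Dn = 2261.7 − 892.6 ≈ 1369.1 mm ≈ 1.37 m.

1.37 m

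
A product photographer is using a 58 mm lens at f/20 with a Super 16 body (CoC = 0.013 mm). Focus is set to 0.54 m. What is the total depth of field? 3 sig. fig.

Hyperfocal distance H = f²/(N·c) + f = 58²/(20 × 0.013) + 58 = 3364/0.26 + 58 ≈ 12996.5 mm ≈ 13.00 m.
Near limit Dn = s·(H − f)/(H + s − 2f) = 540 × (12996.5 − 58) / (12996.5 + 540 − 2 × 58) = 540 × 12938.5 / 13420.5 ≈ 520.606 mm.
Far limit Df = s·(H − f)/(H − s) = 540 × (12996.5 − 58) / (12996.5 − 540) = 540 × 12938.5 / 12456.5 ≈ 560.895 mm.
Depth of field = Df − Dn = 560.895 − 520.606 ≈ 40.289 mm.

40.3 mm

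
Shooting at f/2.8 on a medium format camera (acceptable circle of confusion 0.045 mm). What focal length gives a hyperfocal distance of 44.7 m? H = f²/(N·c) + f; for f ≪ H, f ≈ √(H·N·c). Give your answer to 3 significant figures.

75.0 mm

From H = f²/(N·c) + f, with f ≪ H: f ≈ √(H·N·c) = √(44700 × 2.8 × 0.045) = √5632.2 ≈ 75.05 mm.
Exact: f² + N·c·f − N·c·H = 0 ⇒ f = (−N·c + √((N·c)² + 4·N·c·H))/2 = (−0.126 + √22529)/2 ≈ 74.985 mm ≈ 75.0 mm.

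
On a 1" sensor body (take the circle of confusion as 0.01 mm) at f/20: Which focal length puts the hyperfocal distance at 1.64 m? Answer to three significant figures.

18.0 mm

From H = f²/(N·c) + f, with f ≪ H: f ≈ √(H·N·c) = √(1640 × 20 × 0.01) = √328.00 ≈ 18.11 mm.
Exact: f² + N·c·f − N·c·H = 0 ⇒ f = (−N·c + √((N·c)² + 4·N·c·H))/2 = (−0.2 + √1312.0)/2 ≈ 18.011 mm ≈ 18.0 mm.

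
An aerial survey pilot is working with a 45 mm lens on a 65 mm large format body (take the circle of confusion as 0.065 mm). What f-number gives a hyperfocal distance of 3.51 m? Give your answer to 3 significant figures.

Rearrange H = f²/(N·c) + f for N: N = f² / ((H − f)·c).
N = 45² / ((3510 − 45) × 0.065) = 2025 / 225.2 ≈ 8.99.

f/8.99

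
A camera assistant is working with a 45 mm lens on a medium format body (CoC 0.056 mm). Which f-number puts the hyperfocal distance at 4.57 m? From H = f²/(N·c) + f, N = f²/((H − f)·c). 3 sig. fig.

Rearrange H = f²/(N·c) + f for N: N = f² / ((H − f)·c).
N = 45² / ((4570 − 45) × 0.056) = 2025 / 253.4 ≈ 7.99.

f/7.99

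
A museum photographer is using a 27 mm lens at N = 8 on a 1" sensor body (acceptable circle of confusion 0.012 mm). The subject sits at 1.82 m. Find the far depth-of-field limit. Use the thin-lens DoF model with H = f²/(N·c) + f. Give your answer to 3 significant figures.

2.38 m

Hyperfocal distance H = f²/(N·c) + f = 27²/(8 × 0.012) + 27 = 729/0.096 + 27 ≈ 7620.8 mm ≈ 7.621 m.
Far limit Df = s·(H − f)/(H − s) = 1820 × (7620.8 − 27) / (7620.8 − 1820) = 1820 × 7593.8 / 5800.8 ≈ 2382.6 mm ≈ 2.38 m.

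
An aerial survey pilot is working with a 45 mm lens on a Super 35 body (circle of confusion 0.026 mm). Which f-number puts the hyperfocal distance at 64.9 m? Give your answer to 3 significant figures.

f/1.20

Rearrange H = f²/(N·c) + f for N: N = f² / ((H − f)·c).
N = 45² / ((64900 − 45) × 0.026) = 2025 / 1686 ≈ 1.20.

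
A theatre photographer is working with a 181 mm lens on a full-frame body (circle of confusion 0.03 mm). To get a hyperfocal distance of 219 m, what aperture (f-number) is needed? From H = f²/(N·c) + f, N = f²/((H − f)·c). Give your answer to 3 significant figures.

Rearrange H = f²/(N·c) + f for N: N = f² / ((H − f)·c).
N = 181² / ((219000 − 181) × 0.03) = 32761 / 6565 ≈ 4.99.

f/4.99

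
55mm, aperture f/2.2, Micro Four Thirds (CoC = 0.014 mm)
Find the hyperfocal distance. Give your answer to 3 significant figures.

Hyperfocal distance H = f²/(N·c) + f = 55²/(2.2 × 0.014) + 55 = 3025/0.0308 + 55 ≈ 98269.3 mm ≈ 98.3 m.

98.3 m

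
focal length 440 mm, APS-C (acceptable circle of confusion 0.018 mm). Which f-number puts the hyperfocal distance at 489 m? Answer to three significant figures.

Rearrange H = f²/(N·c) + f for N: N = f² / ((H − f)·c).
N = 440² / ((489000 − 440) × 0.018) = 193600 / 8794 ≈ 22.

f/22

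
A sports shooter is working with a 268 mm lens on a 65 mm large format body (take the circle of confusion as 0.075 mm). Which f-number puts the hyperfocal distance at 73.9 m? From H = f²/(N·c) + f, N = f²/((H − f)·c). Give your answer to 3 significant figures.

Rearrange H = f²/(N·c) + f for N: N = f² / ((H − f)·c).
N = 268² / ((73900 − 268) × 0.075) = 71824 / 5522 ≈ 13.

f/13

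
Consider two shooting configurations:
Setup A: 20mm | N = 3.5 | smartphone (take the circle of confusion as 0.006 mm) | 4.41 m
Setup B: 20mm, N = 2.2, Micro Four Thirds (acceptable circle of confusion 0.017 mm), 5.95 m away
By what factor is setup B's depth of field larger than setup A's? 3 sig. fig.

4.44

Setup A: H = 20²/(3.5×0.006) + 20 ≈ 19067.6 mm; DoF = Df − Dn = 5730.8 − 3584.0 ≈ 2146.8 mm.
Setup B: H = 20²/(2.2×0.017) + 20 ≈ 10715.2 mm; DoF = Df − Dn = 13354.4 − 3827.7 ≈ 9526.7 mm.
Ratio = 9526.7 / 2146.8 ≈ 4.44.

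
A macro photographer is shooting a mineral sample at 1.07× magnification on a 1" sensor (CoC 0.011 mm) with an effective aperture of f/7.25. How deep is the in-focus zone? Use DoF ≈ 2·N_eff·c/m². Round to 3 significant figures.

0.139 mm

At magnification m, DoF ≈ 2·N_eff·c/m² = 2 × 7.25 × 0.011 / 1.07² = 0.1595 / 1.145 ≈ 0.139 mm.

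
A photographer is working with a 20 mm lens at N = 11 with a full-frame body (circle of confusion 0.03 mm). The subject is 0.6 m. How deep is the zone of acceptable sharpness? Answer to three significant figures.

Hyperfocal distance H = f²/(N·c) + f = 20²/(11 × 0.03) + 20 = 400/0.33 + 20 ≈ 1232.1 mm ≈ 1.232 m.
Near limit Dn = s·(H − f)/(H + s − 2f) = 600 × (1232.1 − 20) / (1232.1 + 600 − 2 × 20) = 600 × 1212.1 / 1792.1 ≈ 405.82 mm.
Far limit Df = s·(H − f)/(H − s) = 600 × (1232.1 − 20) / (1232.1 − 600) = 600 × 1212.1 / 632.1 ≈ 1150.53 mm.
Depth of field = Df − Dn = 1150.53 − 405.82 ≈ 744.71 mm ≈ 0.745 m.

0.745 m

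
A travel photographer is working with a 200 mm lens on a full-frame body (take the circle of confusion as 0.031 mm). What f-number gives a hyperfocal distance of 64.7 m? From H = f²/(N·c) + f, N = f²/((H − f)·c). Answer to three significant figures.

f/20

Rearrange H = f²/(N·c) + f for N: N = f² / ((H − f)·c).
N = 200² / ((64700 − 200) × 0.031) = 40000 / 2000 ≈ 20.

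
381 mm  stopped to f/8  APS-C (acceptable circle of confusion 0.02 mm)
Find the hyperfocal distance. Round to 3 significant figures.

Hyperfocal distance H = f²/(N·c) + f = 381²/(8 × 0.02) + 381 = 145161/0.16 + 381 ≈ 907637.2 mm ≈ 908 m.

908 m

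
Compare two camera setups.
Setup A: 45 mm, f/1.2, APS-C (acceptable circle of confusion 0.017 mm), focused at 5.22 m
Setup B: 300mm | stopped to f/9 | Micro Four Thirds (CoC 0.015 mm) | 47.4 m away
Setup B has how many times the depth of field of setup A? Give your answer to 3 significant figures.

12.3

Setup A: H = 45²/(1.2×0.017) + 45 ≈ 99309.7 mm; DoF = Df − Dn = 5507.10 − 4961.35 ≈ 545.75 mm.
Setup B: H = 300²/(9×0.015) + 300 ≈ 666966.7 mm; DoF = Df − Dn = 51003.4 − 44272.2 ≈ 6731.2 mm.
Ratio = 6731.2 / 545.75 ≈ 12.3.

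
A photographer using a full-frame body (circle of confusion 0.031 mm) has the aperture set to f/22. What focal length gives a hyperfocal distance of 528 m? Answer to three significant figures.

600 mm

From H = f²/(N·c) + f, with f ≪ H: f ≈ √(H·N·c) = √(528000 × 22 × 0.031) = √360096 ≈ 600.1 mm.
The +f correction barely moves this — solving exactly, f² + N·c·f − N·c·H = 0 ⇒ f = (−N·c + √((N·c)² + 4·N·c·H))/2 = (−0.682 + √1440384)/2 ≈ 599.74 mm, so f ≈ 600 mm.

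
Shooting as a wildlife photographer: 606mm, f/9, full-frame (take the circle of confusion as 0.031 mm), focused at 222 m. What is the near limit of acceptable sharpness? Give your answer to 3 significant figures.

190 m

Hyperfocal distance H = f²/(N·c) + f = 606²/(9 × 0.031) + 606 = 367236/0.279 + 606 ≈ 1316864.1 mm ≈ 1317 m.
Near limit Dn = s·(H − f)/(H + s − 2f) = 222000 × (1316864.1 − 606) / (1316864.1 + 222000 − 2 × 606) = 222000 × 1316258.1 / 1537652.1 ≈ 190036 mm ≈ 190 m.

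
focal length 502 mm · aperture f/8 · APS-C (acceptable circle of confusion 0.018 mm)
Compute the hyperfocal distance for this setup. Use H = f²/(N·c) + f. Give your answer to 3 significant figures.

1750 m

Hyperfocal distance H = f²/(N·c) + f = 502²/(8 × 0.018) + 502 = 252004/0.144 + 502 ≈ 1750529.8 mm ≈ 1750 m.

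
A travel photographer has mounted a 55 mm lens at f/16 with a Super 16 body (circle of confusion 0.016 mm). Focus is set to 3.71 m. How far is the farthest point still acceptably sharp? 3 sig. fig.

Hyperfocal distance H = f²/(N·c) + f = 55²/(16 × 0.016) + 55 = 3025/0.256 + 55 ≈ 11871.4 mm ≈ 11.87 m.
Far limit Df = s·(H − f)/(H − s) = 3710 × (11871.4 − 55) / (11871.4 − 3710) = 3710 × 11816.4 / 8161.4 ≈ 5371.5 mm ≈ 5.37 m.

5.37 m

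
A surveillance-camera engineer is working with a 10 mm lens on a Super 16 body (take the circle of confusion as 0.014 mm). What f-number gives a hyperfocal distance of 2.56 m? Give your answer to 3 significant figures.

Rearrange H = f²/(N·c) + f for N: N = f² / ((H − f)·c).
N = 10² / ((2560 − 10) × 0.014) = 100 / 35.70 ≈ 2.80.

f/2.80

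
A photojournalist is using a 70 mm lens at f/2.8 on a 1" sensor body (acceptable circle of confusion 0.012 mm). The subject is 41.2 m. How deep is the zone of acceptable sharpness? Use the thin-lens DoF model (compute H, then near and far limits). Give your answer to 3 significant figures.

25.2 m

Hyperfocal distance H = f²/(N·c) + f = 70²/(2.8 × 0.012) + 70 = 4900/0.0336 + 70 ≈ 145903.3 mm ≈ 145.9 m.
Near limit Dn = s·(H − f)/(H + s − 2f) = 41200 × (145903.3 − 70) / (145903.3 + 41200 − 2 × 70) = 41200 × 145833.3 / 186963.3 ≈ 32136 mm.
Far limit Df = s·(H − f)/(H − s) = 41200 × (145903.3 − 70) / (145903.3 − 41200) = 41200 × 145833.3 / 104703.3 ≈ 57384 mm.
Depth of field = Df − Dn = 57384 − 32136 ≈ 25248 mm ≈ 25.2 m.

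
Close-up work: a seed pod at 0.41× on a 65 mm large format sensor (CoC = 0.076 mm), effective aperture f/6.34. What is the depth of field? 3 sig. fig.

5.73 mm

At magnification m, DoF ≈ 2·N_eff·c/m² = 2 × 6.34 × 0.076 / 0.41² = 0.9637 / 0.1681 ≈ 5.73 mm.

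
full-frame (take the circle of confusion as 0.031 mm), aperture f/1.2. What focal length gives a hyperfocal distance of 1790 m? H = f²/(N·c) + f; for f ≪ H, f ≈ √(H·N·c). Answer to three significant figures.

From H = f²/(N·c) + f, with f ≪ H: f ≈ √(H·N·c) = √(1790000 × 1.2 × 0.031) = √66588 ≈ 258.0 mm.
The +f correction barely moves this — solving exactly, f² + N·c·f − N·c·H = 0 ⇒ f = (−N·c + √((N·c)² + 4·N·c·H))/2 = (−0.0372 + √266352)/2 ≈ 258.03 mm, so f ≈ 258 mm.

258 mm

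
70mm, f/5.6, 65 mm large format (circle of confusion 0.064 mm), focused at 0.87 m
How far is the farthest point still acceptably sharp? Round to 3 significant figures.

Hyperfocal distance H = f²/(N·c) + f = 70²/(5.6 × 0.064) + 70 = 4900/0.3584 + 70 ≈ 13741.9 mm ≈ 13.74 m.
Far limit Df = s·(H − f)/(H − s) = 870 × (13741.9 − 70) / (13741.9 − 870) = 870 × 13671.9 / 12871.9 ≈ 924.07 mm ≈ 0.924 m.

0.924 m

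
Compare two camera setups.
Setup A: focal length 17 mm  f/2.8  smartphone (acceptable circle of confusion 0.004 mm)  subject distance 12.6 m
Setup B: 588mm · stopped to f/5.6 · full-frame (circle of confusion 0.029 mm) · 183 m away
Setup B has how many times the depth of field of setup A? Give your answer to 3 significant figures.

1.96

Setup A: H = 17²/(2.8×0.004) + 17 ≈ 25820.6 mm; DoF = Df − Dn = 24592 − 8470 ≈ 16122 mm.
Setup B: H = 588²/(5.6×0.029) + 588 ≈ 2129553.5 mm; DoF = Df − Dn = 200149 − 168558 ≈ 31591 mm.
Ratio = 31591 / 16122 ≈ 1.96.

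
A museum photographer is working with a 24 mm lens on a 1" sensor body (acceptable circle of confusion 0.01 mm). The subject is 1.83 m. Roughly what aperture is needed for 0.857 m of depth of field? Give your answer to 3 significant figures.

f/7.10

Write h = H − f = f²/(N·c). The thin-lens limits are Dn = s·h/(h + (s−f)) and Df = s·h/(h − (s−f)), so DoF = Df − Dn = 2·s·(s−f)·h / (h² − (s−f)²).
That is a quadratic in h: DoF·h² − 2·s·(s−f)·h − DoF·(s−f)² = 0 ⇒ h = (s−f)·(s + √(s² + DoF²)) / DoF = 1806 × (1830 + √(1830² + 857²)) / 857 = 1806 × (1830 + 2020.73) / 857 ≈ 8114.8 mm.
Then N = f²/(c·h) = 24² / (0.01 × 8114.8) = 576 / 81.148 ≈ 7.10.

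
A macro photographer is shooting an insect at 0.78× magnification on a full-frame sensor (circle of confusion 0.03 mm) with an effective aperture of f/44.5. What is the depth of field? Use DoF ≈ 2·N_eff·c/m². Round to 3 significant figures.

At magnification m, DoF ≈ 2·N_eff·c/m² = 2 × 44.5 × 0.03 / 0.78² = 2.67 / 0.6084 ≈ 4.39 mm.

4.39 mm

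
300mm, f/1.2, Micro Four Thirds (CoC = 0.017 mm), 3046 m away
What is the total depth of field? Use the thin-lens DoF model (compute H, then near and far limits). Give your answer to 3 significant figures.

8040 m

Hyperfocal distance H = f²/(N·c) + f = 300²/(1.2 × 0.017) + 300 = 90000/0.0204 + 300 ≈ 4412064.7 mm ≈ 4412 m.
Near limit Dn = s·(H − f)/(H + s − 2f) = 3046000 × (4412064.7 − 300) / (4412064.7 + 3046000 − 2 × 300) = 3046000 × 4411764.7 / 7457464.7 ≈ 1801984 mm.
Far limit Df = s·(H − f)/(H − s) = 3046000 × (4412064.7 − 300) / (4412064.7 − 3046000) = 3046000 × 4411764.7 / 1366064.7 ≈ 9837188 mm.
Depth of field = Df − Dn = 9837188 − 1801984 ≈ 8035204 mm ≈ 8040 m.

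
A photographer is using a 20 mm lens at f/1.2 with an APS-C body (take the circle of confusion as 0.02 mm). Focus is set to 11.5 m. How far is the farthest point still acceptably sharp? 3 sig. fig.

Hyperfocal distance H = f²/(N·c) + f = 20²/(1.2 × 0.02) + 20 = 400/0.024 + 20 ≈ 16686.7 mm ≈ 16.69 m.
Far limit Df = s·(H − f)/(H − s) = 11500 × (16686.7 − 20) / (16686.7 − 11500) = 11500 × 16666.7 / 5186.7 ≈ 36954 mm ≈ 37.0 m.

37.0 m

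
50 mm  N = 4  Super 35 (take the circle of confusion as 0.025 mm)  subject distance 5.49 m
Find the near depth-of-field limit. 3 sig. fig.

4.51 m

Hyperfocal distance H = f²/(N·c) + f = 50²/(4 × 0.025) + 50 = 2500/0.1 + 50 ≈ 25050.0 mm ≈ 25.05 m.
Near limit Dn = s·(H − f)/(H + s − 2f) = 5490 × (25050.0 − 50) / (25050.0 + 5490 − 2 × 50) = 5490 × 25000.0 / 30440.0 ≈ 4508.9 mm ≈ 4.51 m.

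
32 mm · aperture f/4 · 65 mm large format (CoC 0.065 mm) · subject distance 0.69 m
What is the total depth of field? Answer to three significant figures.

237 mm

Hyperfocal distance H = f²/(N·c) + f = 32²/(4 × 0.065) + 32 = 1024/0.26 + 32 ≈ 3970.5 mm ≈ 3.970 m.
Near limit Dn = s·(H − f)/(H + s − 2f) = 690 × (3970.5 − 32) / (3970.5 + 690 − 2 × 32) = 690 × 3938.5 / 4596.5 ≈ 591.22 mm.
Far limit Df = s·(H − f)/(H − s) = 690 × (3970.5 − 32) / (3970.5 − 690) = 690 × 3938.5 / 3280.5 ≈ 828.40 mm.
Depth of field = Df − Dn = 828.40 − 591.22 ≈ 237.18 mm.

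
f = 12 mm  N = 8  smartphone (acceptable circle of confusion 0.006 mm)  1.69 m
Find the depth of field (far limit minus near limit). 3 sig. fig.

Hyperfocal distance H = f²/(N·c) + f = 12²/(8 × 0.006) + 12 = 144/0.048 + 12 ≈ 3012.0 mm ≈ 3.012 m.
Near limit Dn = s·(H − f)/(H + s − 2f) = 1690 × (3012.0 − 12) / (3012.0 + 1690 − 2 × 12) = 1690 × 3000.0 / 4678.0 ≈ 1083.8 mm.
Far limit Df = s·(H − f)/(H − s) = 1690 × (3012.0 − 12) / (3012.0 − 1690) = 1690 × 3000.0 / 1322.0 ≈ 3835.1 mm.
Depth of field = Df − Dn = 3835.1 − 1083.8 ≈ 2751.3 mm ≈ 2.75 m.

2.75 m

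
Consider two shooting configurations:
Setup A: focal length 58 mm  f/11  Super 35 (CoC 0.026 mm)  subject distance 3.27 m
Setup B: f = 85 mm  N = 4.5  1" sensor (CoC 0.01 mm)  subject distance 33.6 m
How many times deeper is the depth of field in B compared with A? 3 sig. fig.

Setup A: H = 58²/(11×0.026) + 58 ≈ 11820.2 mm; DoF = Df − Dn = 4498.4 − 2568.6 ≈ 1929.8 mm.
Setup B: H = 85²/(4.5×0.01) + 85 ≈ 160640.6 mm; DoF = Df − Dn = 42464 − 27797 ≈ 14667 mm.
Ratio = 14667 / 1929.8 ≈ 7.60.

7.60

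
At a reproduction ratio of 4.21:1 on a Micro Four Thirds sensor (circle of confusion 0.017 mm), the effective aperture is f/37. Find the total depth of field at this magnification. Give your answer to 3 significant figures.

At magnification m, DoF ≈ 2·N_eff·c/m² = 2 × 37 × 0.017 / 4.21² = 1.258 / 17.72 ≈ 0.071 mm.

0.0710 mm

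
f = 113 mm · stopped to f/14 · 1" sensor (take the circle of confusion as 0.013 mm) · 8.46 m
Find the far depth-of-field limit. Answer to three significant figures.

9.60 m

Hyperfocal distance H = f²/(N·c) + f = 113²/(14 × 0.013) + 113 = 12769/0.182 + 113 ≈ 70272.3 mm ≈ 70.27 m.
Far limit Df = s·(H − f)/(H − s) = 8460 × (70272.3 − 113) / (70272.3 − 8460) = 8460 × 70159.3 / 61812.3 ≈ 9602.4 mm ≈ 9.60 m.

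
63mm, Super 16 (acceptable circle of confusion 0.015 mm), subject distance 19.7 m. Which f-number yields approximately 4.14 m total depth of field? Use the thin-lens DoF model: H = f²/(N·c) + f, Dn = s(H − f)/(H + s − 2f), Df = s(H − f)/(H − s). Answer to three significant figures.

Write h = H − f = f²/(N·c). The thin-lens limits are Dn = s·h/(h + (s−f)) and Df = s·h/(h − (s−f)), so DoF = Df − Dn = 2·s·(s−f)·h / (h² − (s−f)²).
That is a quadratic in h: DoF·h² − 2·s·(s−f)·h − DoF·(s−f)² = 0 ⇒ h = (s−f)·(s + √(s² + DoF²)) / DoF = 19637 × (19700 + √(19700² + 4140²)) / 4140 = 19637 × (19700 + 20130.3) / 4140 ≈ 188925 mm.
Then N = f²/(c·h) = 63² / (0.015 × 188925) = 3969 / 2833.9 ≈ 1.40.

f/1.40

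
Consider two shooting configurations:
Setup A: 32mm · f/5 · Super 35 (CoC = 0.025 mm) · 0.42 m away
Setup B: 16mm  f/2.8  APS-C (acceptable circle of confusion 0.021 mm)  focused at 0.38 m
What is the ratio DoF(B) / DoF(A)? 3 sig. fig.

Setup A: H = 32²/(5×0.025) + 32 ≈ 8224.0 mm; DoF = Df − Dn = 440.882 − 401.007 ≈ 39.875 mm.
Setup B: H = 16²/(2.8×0.021) + 16 ≈ 4369.7 mm; DoF = Df − Dn = 414.669 − 350.681 ≈ 63.988 mm.
Ratio = 63.988 / 39.875 ≈ 1.60.

1.60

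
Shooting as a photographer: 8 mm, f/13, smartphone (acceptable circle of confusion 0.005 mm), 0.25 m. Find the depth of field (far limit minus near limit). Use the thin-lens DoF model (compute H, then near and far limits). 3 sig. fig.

131 mm

Hyperfocal distance H = f²/(N·c) + f = 8²/(13 × 0.005) + 8 = 64/0.065 + 8 ≈ 992.6 mm ≈ 0.993 m.
Near limit Dn = s·(H − f)/(H + s − 2f) = 250 × (992.6 − 8) / (992.6 + 250 − 2 × 8) = 250 × 984.6 / 1226.6 ≈ 200.68 mm.
Far limit Df = s·(H − f)/(H − s) = 250 × (992.6 − 8) / (992.6 − 250) = 250 × 984.6 / 742.6 ≈ 331.47 mm.
Depth of field = Df − Dn = 331.47 − 200.68 ≈ 130.79 mm.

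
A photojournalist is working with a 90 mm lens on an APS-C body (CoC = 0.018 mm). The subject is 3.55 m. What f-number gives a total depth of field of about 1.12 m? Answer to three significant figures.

f/20

Write h = H − f = f²/(N·c). The thin-lens limits are Dn = s·h/(h + (s−f)) and Df = s·h/(h − (s−f)), so DoF = Df − Dn = 2·s·(s−f)·h / (h² − (s−f)²).
That is a quadratic in h: DoF·h² − 2·s·(s−f)·h − DoF·(s−f)² = 0 ⇒ h = (s−f)·(s + √(s² + DoF²)) / DoF = 3460 × (3550 + √(3550² + 1120²)) / 1120 = 3460 × (3550 + 3722.49) / 1120 ≈ 22467 mm.
Then N = f²/(c·h) = 90² / (0.018 × 22467) = 8100 / 404.40 ≈ 20.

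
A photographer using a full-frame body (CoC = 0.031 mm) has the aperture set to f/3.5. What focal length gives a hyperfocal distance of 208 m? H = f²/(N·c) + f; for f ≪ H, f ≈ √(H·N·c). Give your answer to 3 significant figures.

150 mm

From H = f²/(N·c) + f, with f ≪ H: f ≈ √(H·N·c) = √(208000 × 3.5 × 0.031) = √22568 ≈ 150.2 mm.
The +f correction barely moves this — solving exactly, f² + N·c·f − N·c·H = 0 ⇒ f = (−N·c + √((N·c)² + 4·N·c·H))/2 = (−0.1085 + √90272)/2 ≈ 150.17 mm, so f ≈ 150 mm.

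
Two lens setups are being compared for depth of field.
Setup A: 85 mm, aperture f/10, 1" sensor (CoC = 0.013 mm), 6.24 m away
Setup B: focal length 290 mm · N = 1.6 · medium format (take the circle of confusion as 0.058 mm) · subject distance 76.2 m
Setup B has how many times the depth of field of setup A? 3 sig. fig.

9.19

Setup A: H = 85²/(10×0.013) + 85 ≈ 55661.9 mm; DoF = Df − Dn = 7017.1 − 5617.8 ≈ 1399.3 mm.
Setup B: H = 290²/(1.6×0.058) + 290 ≈ 906540.0 mm; DoF = Df − Dn = 83166 − 70311 ≈ 12855 mm.
Ratio = 12855 / 1399.3 ≈ 9.19.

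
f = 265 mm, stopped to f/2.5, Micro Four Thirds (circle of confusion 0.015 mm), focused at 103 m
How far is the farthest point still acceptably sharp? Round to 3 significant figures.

109 m

Hyperfocal distance H = f²/(N·c) + f = 265²/(2.5 × 0.015) + 265 = 70225/0.0375 + 265 ≈ 1872931.7 mm ≈ 1873 m.
Far limit Df = s·(H − f)/(H − s) = 103000 × (1872931.7 − 265) / (1872931.7 − 103000) = 103000 × 1872666.7 / 1769931.7 ≈ 108979 mm ≈ 109 m.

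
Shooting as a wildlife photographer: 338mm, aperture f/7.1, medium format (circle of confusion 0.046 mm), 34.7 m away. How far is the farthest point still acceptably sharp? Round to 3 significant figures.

Hyperfocal distance H = f²/(N·c) + f = 338²/(7.1 × 0.046) + 338 = 114244/0.3266 + 338 ≈ 350135.9 mm ≈ 350.1 m.
Far limit Df = s·(H − f)/(H − s) = 34700 × (350135.9 − 338) / (350135.9 − 34700) = 34700 × 349797.9 / 315435.9 ≈ 38480 mm ≈ 38.5 m.

38.5 m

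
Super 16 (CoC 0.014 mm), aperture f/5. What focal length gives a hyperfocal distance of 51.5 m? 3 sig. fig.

60.0 mm

From H = f²/(N·c) + f, with f ≪ H: f ≈ √(H·N·c) = √(51500 × 5 × 0.014) = √3605.0 ≈ 60.04 mm.
The +f correction barely moves this — solving exactly, f² + N·c·f − N·c·H = 0 ⇒ f = (−N·c + √((N·c)² + 4·N·c·H))/2 = (−0.07 + √14420)/2 ≈ 60.007 mm, so f ≈ 60.0 mm.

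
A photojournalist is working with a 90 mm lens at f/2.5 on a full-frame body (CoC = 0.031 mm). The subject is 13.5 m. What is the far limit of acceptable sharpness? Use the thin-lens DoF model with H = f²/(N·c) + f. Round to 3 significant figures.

Hyperfocal distance H = f²/(N·c) + f = 90²/(2.5 × 0.031) + 90 = 8100/0.0775 + 90 ≈ 104606.1 mm ≈ 104.6 m.
Far limit Df = s·(H − f)/(H − s) = 13500 × (104606.1 − 90) / (104606.1 − 13500) = 13500 × 104516.1 / 91106.1 ≈ 15487 mm ≈ 15.5 m.

15.5 m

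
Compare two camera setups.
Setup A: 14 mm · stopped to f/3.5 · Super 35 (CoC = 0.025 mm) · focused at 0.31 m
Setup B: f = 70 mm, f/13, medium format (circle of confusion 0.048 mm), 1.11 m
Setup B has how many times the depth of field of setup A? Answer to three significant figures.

3.59

Setup A: H = 14²/(3.5×0.025) + 14 ≈ 2254.0 mm; DoF = Df − Dn = 357.202 − 273.817 ≈ 83.385 mm.
Setup B: H = 70²/(13×0.048) + 70 ≈ 7922.6 mm; DoF = Df − Dn = 1279.45 − 980.18 ≈ 299.27 mm.
Ratio = 299.27 / 83.385 ≈ 3.59.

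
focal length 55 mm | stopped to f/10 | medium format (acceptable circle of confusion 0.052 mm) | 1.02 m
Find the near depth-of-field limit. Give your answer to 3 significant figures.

0.875 m

Hyperfocal distance H = f²/(N·c) + f = 55²/(10 × 0.052) + 55 = 3025/0.52 + 55 ≈ 5872.3 mm ≈ 5.872 m.
Near limit Dn = s·(H − f)/(H + s − 2f) = 1020 × (5872.3 − 55) / (5872.3 + 1020 − 2 × 55) = 1020 × 5817.3 / 6782.3 ≈ 874.87 mm ≈ 0.875 m.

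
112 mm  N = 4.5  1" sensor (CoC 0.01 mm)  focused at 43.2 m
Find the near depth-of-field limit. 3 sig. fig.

37.4 m

Hyperfocal distance H = f²/(N·c) + f = 112²/(4.5 × 0.01) + 112 = 12544/0.045 + 112 ≈ 278867.6 mm ≈ 278.9 m.
Near limit Dn = s·(H − f)/(H + s − 2f) = 43200 × (278867.6 − 112) / (278867.6 + 43200 − 2 × 112) = 43200 × 278755.6 / 321843.6 ≈ 37416 mm ≈ 37.4 m.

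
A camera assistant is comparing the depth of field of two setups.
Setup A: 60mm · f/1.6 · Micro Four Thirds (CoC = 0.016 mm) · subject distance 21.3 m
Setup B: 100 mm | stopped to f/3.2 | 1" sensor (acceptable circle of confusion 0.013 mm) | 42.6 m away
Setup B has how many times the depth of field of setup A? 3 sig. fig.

2.36

Setup A: H = 60²/(1.6×0.016) + 60 ≈ 140685.0 mm; DoF = Df − Dn = 25089.5 − 18505.0 ≈ 6584.5 mm.
Setup B: H = 100²/(3.2×0.013) + 100 ≈ 240484.6 mm; DoF = Df − Dn = 51749 − 36200 ≈ 15549 mm.
Ratio = 15549 / 6584.5 ≈ 2.36.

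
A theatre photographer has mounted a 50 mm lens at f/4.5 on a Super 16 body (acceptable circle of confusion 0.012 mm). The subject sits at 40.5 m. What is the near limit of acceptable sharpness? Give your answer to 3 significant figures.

21.6 m

Hyperfocal distance H = f²/(N·c) + f = 50²/(4.5 × 0.012) + 50 = 2500/0.054 + 50 ≈ 46346.3 mm ≈ 46.35 m.
Near limit Dn = s·(H − f)/(H + s − 2f) = 40500 × (46346.3 − 50) / (46346.3 + 40500 − 2 × 50) = 40500 × 46296.3 / 86746.3 ≈ 21615 mm ≈ 21.6 m.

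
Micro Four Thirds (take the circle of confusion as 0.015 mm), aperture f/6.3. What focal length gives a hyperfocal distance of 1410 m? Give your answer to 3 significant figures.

From H = f²/(N·c) + f, with f ≪ H: f ≈ √(H·N·c) = √(1410000 × 6.3 × 0.015) = √133245 ≈ 365.0 mm.
The +f correction barely moves this — solving exactly, f² + N·c·f − N·c·H = 0 ⇒ f = (−N·c + √((N·c)² + 4·N·c·H))/2 = (−0.0945 + √532980)/2 ≈ 364.98 mm, so f ≈ 365 mm.

365 mm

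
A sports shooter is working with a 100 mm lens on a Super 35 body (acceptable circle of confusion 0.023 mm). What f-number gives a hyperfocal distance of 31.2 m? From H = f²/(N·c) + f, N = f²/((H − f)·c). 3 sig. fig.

f/14

Rearrange H = f²/(N·c) + f for N: N = f² / ((H − f)·c).
N = 100² / ((31200 − 100) × 0.023) = 10000 / 715.3 ≈ 14.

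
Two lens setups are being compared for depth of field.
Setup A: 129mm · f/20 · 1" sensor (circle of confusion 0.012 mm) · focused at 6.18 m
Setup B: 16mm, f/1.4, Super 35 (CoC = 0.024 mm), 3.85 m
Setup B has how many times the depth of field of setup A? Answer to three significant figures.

4.77

Setup A: H = 129²/(20×0.012) + 129 ≈ 69466.5 mm; DoF = Df − Dn = 6770.9 − 5684.0 ≈ 1086.9 mm.
Setup B: H = 16²/(1.4×0.024) + 16 ≈ 7635.0 mm; DoF = Df − Dn = 7749.8 − 2561.2 ≈ 5188.6 mm.
Ratio = 5188.6 / 1086.9 ≈ 4.77.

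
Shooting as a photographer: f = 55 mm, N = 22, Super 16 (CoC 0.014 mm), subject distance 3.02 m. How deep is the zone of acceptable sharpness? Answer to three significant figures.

Hyperfocal distance H = f²/(N·c) + f = 55²/(22 × 0.014) + 55 = 3025/0.308 + 55 ≈ 9876.4 mm ≈ 9.876 m.
Near limit Dn = s·(H − f)/(H + s − 2f) = 3020 × (9876.4 − 55) / (9876.4 + 3020 − 2 × 55) = 3020 × 9821.4 / 12786.4 ≈ 2319.7 mm.
Far limit Df = s·(H − f)/(H − s) = 3020 × (9876.4 − 55) / (9876.4 − 3020) = 3020 × 9821.4 / 6856.4 ≈ 4326.0 mm.
Depth of field = Df − Dn = 4326.0 − 2319.7 ≈ 2006.3 mm ≈ 2.01 m.

2.01 m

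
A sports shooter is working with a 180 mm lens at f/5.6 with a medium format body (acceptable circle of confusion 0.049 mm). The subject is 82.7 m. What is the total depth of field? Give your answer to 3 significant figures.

226 m

Hyperfocal distance H = f²/(N·c) + f = 180²/(5.6 × 0.049) + 180 = 32400/0.2744 + 180 ≈ 118255.8 mm ≈ 118.3 m.
Near limit Dn = s·(H − f)/(H + s − 2f) = 82700 × (118255.8 − 180) / (118255.8 + 82700 − 2 × 180) = 82700 × 118075.8 / 200595.8 ≈ 48679 mm.
Far limit Df = s·(H − f)/(H − s) = 82700 × (118255.8 − 180) / (118255.8 − 82700) = 82700 × 118075.8 / 35555.8 ≈ 274635 mm.
Depth of field = Df − Dn = 274635 − 48679 ≈ 225956 mm ≈ 226 m.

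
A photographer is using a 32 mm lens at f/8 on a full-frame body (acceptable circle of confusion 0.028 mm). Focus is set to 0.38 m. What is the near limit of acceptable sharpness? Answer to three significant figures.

Hyperfocal distance H = f²/(N·c) + f = 32²/(8 × 0.028) + 32 = 1024/0.224 + 32 ≈ 4603.4 mm ≈ 4.603 m.
Near limit Dn = s·(H − f)/(H + s − 2f) = 380 × (4603.4 − 32) / (4603.4 + 380 − 2 × 32) = 380 × 4571.4 / 4919.4 ≈ 353.12 mm.

353 mm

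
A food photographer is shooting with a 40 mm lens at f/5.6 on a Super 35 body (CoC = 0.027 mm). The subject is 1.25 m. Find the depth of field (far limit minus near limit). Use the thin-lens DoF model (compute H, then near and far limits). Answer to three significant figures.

Hyperfocal distance H = f²/(N·c) + f = 40²/(5.6 × 0.027) + 40 = 1600/0.1512 + 40 ≈ 10622.0 mm ≈ 10.62 m.
Near limit Dn = s·(H − f)/(H + s − 2f) = 1250 × (10622.0 − 40) / (10622.0 + 1250 − 2 × 40) = 1250 × 10582.0 / 11792.0 ≈ 1121.74 mm.
Far limit Df = s·(H − f)/(H − s) = 1250 × (10622.0 − 40) / (10622.0 − 1250) = 1250 × 10582.0 / 9372.0 ≈ 1411.38 mm.
Depth of field = Df − Dn = 1411.38 − 1121.74 ≈ 289.64 mm.

290 mm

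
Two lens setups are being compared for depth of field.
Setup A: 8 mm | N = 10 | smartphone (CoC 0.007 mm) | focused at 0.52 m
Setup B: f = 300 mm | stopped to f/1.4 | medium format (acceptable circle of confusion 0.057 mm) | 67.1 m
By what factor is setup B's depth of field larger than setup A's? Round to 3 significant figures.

Setup A: H = 8²/(10×0.007) + 8 ≈ 922.3 mm; DoF = Df − Dn = 1181.82 − 333.33 ≈ 848.49 mm.
Setup B: H = 300²/(1.4×0.057) + 300 ≈ 1128119.5 mm; DoF = Df − Dn = 71324.5 − 63347.9 ≈ 7976.6 mm.
Ratio = 7976.6 / 848.49 ≈ 9.40.

9.40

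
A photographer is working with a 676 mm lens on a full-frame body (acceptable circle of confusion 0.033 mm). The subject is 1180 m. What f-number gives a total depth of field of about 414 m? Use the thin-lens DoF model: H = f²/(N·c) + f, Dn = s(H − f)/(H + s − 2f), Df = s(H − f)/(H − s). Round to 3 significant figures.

Write h = H − f = f²/(N·c). The thin-lens limits are Dn = s·h/(h + (s−f)) and Df = s·h/(h − (s−f)), so DoF = Df − Dn = 2·s·(s−f)·h / (h² − (s−f)²).
That is a quadratic in h: DoF·h² − 2·s·(s−f)·h − DoF·(s−f)² = 0 ⇒ h = (s−f)·(s + √(s² + DoF²)) / DoF = 1179324 × (1180000 + √(1180000² + 414000²)) / 414000 = 1179324 × (1180000 + 1250518) / 414000 ≈ 6923596 mm.
Then N = f²/(c·h) = 676² / (0.033 × 6923596) = 456976 / 228479 ≈ 2.00.

f/2.00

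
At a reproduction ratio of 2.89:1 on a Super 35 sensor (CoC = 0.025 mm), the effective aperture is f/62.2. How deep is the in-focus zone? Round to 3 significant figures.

At magnification m, DoF ≈ 2·N_eff·c/m² = 2 × 62.2 × 0.025 / 2.89² = 3.11 / 8.352 ≈ 0.372 mm.

0.372 mm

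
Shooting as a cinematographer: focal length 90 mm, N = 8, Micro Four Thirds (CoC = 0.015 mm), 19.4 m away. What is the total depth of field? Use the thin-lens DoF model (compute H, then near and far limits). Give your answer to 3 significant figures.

12.1 m

Hyperfocal distance H = f²/(N·c) + f = 90²/(8 × 0.015) + 90 = 8100/0.12 + 90 ≈ 67590.0 mm ≈ 67.59 m.
Near limit Dn = s·(H − f)/(H + s − 2f) = 19400 × (67590.0 − 90) / (67590.0 + 19400 − 2 × 90) = 19400 × 67500.0 / 86810.0 ≈ 15085 mm.
Far limit Df = s·(H − f)/(H − s) = 19400 × (67590.0 − 90) / (67590.0 − 19400) = 19400 × 67500.0 / 48190.0 ≈ 27174 mm.
Depth of field = Df − Dn = 27174 − 15085 ≈ 12089 mm ≈ 12.1 m.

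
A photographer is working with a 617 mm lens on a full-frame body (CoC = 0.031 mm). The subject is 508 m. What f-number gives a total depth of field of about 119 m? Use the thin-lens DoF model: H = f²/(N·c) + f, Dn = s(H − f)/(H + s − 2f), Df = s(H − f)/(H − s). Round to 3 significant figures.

Write h = H − f = f²/(N·c). The thin-lens limits are Dn = s·h/(h + (s−f)) and Df = s·h/(h − (s−f)), so DoF = Df − Dn = 2·s·(s−f)·h / (h² − (s−f)²).
That is a quadratic in h: DoF·h² − 2·s·(s−f)·h − DoF·(s−f)² = 0 ⇒ h = (s−f)·(s + √(s² + DoF²)) / DoF = 507383 × (508000 + √(508000² + 119000²)) / 119000 = 507383 × (508000 + 521752) / 119000 ≈ 4390576 mm.
Then N = f²/(c·h) = 617² / (0.031 × 4390576) = 380689 / 136108 ≈ 2.80.

f/2.80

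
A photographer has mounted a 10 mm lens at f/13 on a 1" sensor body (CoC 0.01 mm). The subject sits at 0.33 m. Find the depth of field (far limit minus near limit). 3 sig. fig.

Hyperfocal distance H = f²/(N·c) + f = 10²/(13 × 0.01) + 10 = 100/0.13 + 10 ≈ 779.2 mm ≈ 0.779 m.
Near limit Dn = s·(H − f)/(H + s − 2f) = 330 × (779.2 − 10) / (779.2 + 330 − 2 × 10) = 330 × 769.2 / 1089.2 ≈ 233.05 mm.
Far limit Df = s·(H − f)/(H − s) = 330 × (779.2 − 10) / (779.2 − 330) = 330 × 769.2 / 449.2 ≈ 565.07 mm.
Depth of field = Df − Dn = 565.07 − 233.05 ≈ 332.02 mm.

332 mm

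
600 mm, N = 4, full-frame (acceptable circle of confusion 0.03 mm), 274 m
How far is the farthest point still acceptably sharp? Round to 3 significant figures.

301 m

Hyperfocal distance H = f²/(N·c) + f = 600²/(4 × 0.03) + 600 = 360000/0.12 + 600 ≈ 3000600.0 mm ≈ 3001 m.
Far limit Df = s·(H − f)/(H − s) = 274000 × (3000600.0 − 600) / (3000600.0 − 274000) = 274000 × 3000000.0 / 2726600.0 ≈ 301474 mm ≈ 301 m.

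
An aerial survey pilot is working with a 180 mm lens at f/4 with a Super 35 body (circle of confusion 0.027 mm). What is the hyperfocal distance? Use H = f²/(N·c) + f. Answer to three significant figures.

Hyperfocal distance H = f²/(N·c) + f = 180²/(4 × 0.027) + 180 = 32400/0.108 + 180 ≈ 300180.0 mm ≈ 300 m.

300 m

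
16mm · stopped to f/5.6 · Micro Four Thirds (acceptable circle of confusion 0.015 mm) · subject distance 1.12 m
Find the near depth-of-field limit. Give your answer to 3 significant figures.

Hyperfocal distance H = f²/(N·c) + f = 16²/(5.6 × 0.015) + 16 = 256/0.084 + 16 ≈ 3063.6 mm ≈ 3.064 m.
Near limit Dn = s·(H − f)/(H + s − 2f) = 1120 × (3063.6 − 16) / (3063.6 + 1120 − 2 × 16) = 1120 × 3047.6 / 4151.6 ≈ 822.17 mm ≈ 0.822 m.

0.822 m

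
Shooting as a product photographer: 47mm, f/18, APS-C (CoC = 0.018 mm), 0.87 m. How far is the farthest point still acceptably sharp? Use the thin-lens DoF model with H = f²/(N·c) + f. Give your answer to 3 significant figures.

0.989 m

Hyperfocal distance H = f²/(N·c) + f = 47²/(18 × 0.018) + 47 = 2209/0.324 + 47 ≈ 6864.9 mm ≈ 6.865 m.
Far limit Df = s·(H − f)/(H − s) = 870 × (6864.9 − 47) / (6864.9 − 870) = 870 × 6817.9 / 5994.9 ≈ 989.44 mm ≈ 0.989 m.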